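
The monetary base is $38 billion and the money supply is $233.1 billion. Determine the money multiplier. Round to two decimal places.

The money multiplier is m = M / MB = 233.1 / 38 ≈ 6.13421.

6.13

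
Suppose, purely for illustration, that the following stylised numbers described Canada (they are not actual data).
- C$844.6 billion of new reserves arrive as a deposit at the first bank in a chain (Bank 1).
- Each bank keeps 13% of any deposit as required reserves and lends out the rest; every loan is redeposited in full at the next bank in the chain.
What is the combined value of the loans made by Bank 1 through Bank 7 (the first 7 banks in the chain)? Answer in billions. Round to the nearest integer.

C$3520 billion

Bank i lends (1 − rr)^i of the original deposit: Bank 1 lends 844.6·0.8700 = 734.8020, Bank 2 lends 844.6·0.8700² ≈ 639.2777, and so on.
Summing a geometric series: total = 844.6·[0.8700·(1 − 0.8700^7) / (1 − 0.8700)] ≈ 3519.9571 billion.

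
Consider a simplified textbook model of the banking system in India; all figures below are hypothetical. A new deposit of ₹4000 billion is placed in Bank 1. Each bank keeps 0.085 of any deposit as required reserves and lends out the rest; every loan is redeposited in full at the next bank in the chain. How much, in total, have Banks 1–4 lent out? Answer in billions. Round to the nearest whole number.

Bank i lends (1 − rr)^i of the original deposit: Bank 1 lends 4000·0.9150 = 3660.0000, Bank 2 lends 4000·0.9150² = 3348.9000, and so on.
Summing a geometric series: total = 4000·[0.9150·(1 − 0.9150^4) / (1 − 0.9150)] ≈ 12876.9263 billion.

₹12877 billion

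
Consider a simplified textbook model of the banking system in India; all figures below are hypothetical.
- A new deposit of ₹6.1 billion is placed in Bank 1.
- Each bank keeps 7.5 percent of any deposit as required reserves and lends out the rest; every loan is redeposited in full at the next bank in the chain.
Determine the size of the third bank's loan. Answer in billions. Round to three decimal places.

Each bank lends a fraction (1 − rr) = 0.9250 of the deposit it receives, so Bank 3 receives 6.1·0.9250^2 and lends 6.1·0.9250^3 ≈ 4.8279 billion.

₹4.828 billion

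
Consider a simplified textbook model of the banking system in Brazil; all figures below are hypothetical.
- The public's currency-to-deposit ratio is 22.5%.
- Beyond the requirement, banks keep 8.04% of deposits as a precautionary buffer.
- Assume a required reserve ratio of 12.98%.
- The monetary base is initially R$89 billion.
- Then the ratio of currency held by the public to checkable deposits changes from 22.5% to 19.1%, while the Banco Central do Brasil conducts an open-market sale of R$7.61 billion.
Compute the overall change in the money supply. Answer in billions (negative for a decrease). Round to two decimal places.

-8.90 billion

Before: m₁ = (1 + 0.225) / (0.1298 + 0.0804 + 0.225) ≈ 2.81480, MB₁ = 89, so M₁ = 2.81480 × 89 = 250.5172 billion.
After: m₂ = (1 + 0.191) / (0.1298 + 0.0804 + 0.191) ≈ 2.96859, MB₂ = 89 − 7.61 = 81.39, so M₂ = 2.96859 × 81.39 ≈ 241.6135 billion.
ΔM = M₂ − M₁ = 241.6135 − 250.5172 = -8.9037 billion.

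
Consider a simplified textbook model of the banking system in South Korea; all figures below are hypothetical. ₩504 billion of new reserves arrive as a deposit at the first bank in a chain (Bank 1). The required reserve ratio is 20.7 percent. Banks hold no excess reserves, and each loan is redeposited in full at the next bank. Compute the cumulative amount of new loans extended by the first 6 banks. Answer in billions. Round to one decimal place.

Bank i lends (1 − rr)^i of the original deposit: Bank 1 lends 504·0.7930 = 399.6720, Bank 2 lends 504·0.7930² ≈ 316.9399, and so on.
Summing a geometric series: total = 504·[0.7930·(1 − 0.7930^6) / (1 − 0.7930)] ≈ 1450.6375 billion.

₩1450.6 billion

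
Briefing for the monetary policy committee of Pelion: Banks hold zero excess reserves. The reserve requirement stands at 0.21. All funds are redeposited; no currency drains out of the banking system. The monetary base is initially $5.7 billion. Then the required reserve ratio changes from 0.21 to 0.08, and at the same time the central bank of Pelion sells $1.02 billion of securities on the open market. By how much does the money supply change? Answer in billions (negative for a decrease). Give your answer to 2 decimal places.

$31.36 billion

Before: m₁ = 1 / (0.21) ≈ 4.7619, MB₁ = 5.7, so M₁ = 4.7619 × 5.7 ≈ 27.1428 billion.
After: m₂ = 1 / (0.08) = 12.5, MB₂ = 5.7 − 1.02 = 4.68, so M₂ = 12.5 × 4.68 = 58.5 billion.
ΔM = M₂ − M₁ = 58.5 − 27.1428 = 31.3572 billion.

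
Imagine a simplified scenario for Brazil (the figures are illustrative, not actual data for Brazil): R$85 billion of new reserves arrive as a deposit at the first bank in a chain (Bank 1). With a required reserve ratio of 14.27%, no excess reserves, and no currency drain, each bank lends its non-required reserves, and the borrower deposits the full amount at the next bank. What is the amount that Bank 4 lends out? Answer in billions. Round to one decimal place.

Each bank lends a fraction (1 − rr) = 0.8573 of the deposit it receives, so Bank 4 receives 85·0.8573^3 and lends 85·0.8573^4 ≈ 45.9145 billion.

R$45.9 billion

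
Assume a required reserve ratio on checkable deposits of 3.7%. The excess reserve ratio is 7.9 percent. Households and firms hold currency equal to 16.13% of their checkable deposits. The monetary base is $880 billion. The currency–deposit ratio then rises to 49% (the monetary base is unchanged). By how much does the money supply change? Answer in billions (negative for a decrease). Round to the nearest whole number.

Initially m₁ = (1 + 0.1613) / (0.037 + 0.079 + 0.1613) ≈ 4.1879, so M₁ = 4.1879 × 880 = 3685.352 billion.
After the change m₂ = (1 + 0.49) / (0.037 + 0.079 + 0.49) ≈ 2.4587, so M₂ = 2.4587 × 880 = 2163.656 billion.
ΔM = M₂ − M₁ = 2163.656 − 3685.352 = -1521.696 billion.

-1522 billion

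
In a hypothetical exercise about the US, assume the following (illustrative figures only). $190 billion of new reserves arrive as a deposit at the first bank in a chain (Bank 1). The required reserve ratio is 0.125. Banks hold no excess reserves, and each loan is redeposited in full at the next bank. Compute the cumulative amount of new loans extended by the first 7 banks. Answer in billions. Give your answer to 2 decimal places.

Bank i lends (1 − rr)^i of the original deposit: Bank 1 lends 190·0.8750 = 166.2500, Bank 2 lends 190·0.8750² ≈ 145.4688, and so on.
Summing a geometric series: total = 190·[0.8750·(1 − 0.8750^7) / (1 − 0.8750)] ≈ 807.7144 billion.

$807.71 billion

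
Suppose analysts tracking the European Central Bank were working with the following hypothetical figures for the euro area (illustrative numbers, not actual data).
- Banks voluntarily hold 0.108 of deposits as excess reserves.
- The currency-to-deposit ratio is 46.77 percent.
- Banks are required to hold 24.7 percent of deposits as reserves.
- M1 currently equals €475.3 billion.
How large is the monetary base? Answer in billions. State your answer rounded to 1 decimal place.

€266.4 billion

The money multiplier is m = (1 + c) / (rr + e + c) = (1 + 0.4677) / (0.247 + 0.108 + 0.4677) ≈ 1.78400.
MB = M / m = 475.3 / 1.78400 ≈ 266.4238 billion.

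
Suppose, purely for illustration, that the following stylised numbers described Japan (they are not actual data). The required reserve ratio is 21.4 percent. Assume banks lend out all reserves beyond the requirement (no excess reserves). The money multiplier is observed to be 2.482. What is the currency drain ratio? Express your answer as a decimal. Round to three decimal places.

0.316

Using m = 2.482. From m = (1 + c)/(c + rr + e), rearranging gives 1 + c = m·(c + rr + e), so c·(1 − m) = m·(rr + e) − 1.
Hence c = [m·(rr + e) − 1]/(1 − m) = [2.482 × (0.214 + 0) − 1] / (1 − 2.482) ≈ 0.316364.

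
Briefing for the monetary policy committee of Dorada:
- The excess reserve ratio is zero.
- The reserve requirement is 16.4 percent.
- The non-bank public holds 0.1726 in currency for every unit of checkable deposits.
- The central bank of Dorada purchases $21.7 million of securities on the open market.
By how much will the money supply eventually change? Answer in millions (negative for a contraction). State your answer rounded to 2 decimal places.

$75.60 million

The money multiplier is m = (1 + c) / (rr + c) = (1 + 0.1726) / (0.164 + 0.1726) ≈ 3.48366.
The purchase adds 21.7 million of base, so ΔM = m × ΔMB = 3.48366 × (+21.7) ≈ 75.5954 million.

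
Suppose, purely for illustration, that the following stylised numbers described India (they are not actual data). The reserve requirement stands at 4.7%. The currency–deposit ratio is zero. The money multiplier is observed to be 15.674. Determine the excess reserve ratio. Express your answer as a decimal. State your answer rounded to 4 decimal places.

0.0168

Using m = 15.674. Since m = (1 + c)/(c + rr + e), the denominator satisfies c + rr + e = (1 + c)/m = (1 + 0) / 15.674 ≈ 0.063800.
With c = 0 and rr = 0.047, the excess reserve ratio is 0.063800 − 0 − 0.047 = 0.0168.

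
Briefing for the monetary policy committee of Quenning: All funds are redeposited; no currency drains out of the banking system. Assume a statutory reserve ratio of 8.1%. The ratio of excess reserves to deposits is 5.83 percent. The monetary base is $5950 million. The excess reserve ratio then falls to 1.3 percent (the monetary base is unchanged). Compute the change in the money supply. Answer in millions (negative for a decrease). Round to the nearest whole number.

Initially m₁ = 1 / (0.081 + 0.0583) ≈ 7.17875, so M₁ = 7.17875 × 5950 = 42713.5625 million.
After the change m₂ = 1 / (0.081 + 0.013) ≈ 10.63830, so M₂ = 10.63830 × 5950 = 63297.885 million.
ΔM = M₂ − M₁ = 63297.885 − 42713.5625 = 20584.3225 million.

$20584 million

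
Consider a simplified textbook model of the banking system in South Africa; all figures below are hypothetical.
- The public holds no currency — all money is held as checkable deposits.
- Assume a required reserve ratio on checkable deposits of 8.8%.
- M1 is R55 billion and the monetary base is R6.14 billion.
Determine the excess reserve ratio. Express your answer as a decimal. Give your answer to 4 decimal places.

Using m = M/MB = 55/6.14 ≈ 8.957655. Since m = (1 + c)/(c + rr + e), the denominator satisfies c + rr + e = (1 + c)/m = (1 + 0) / 8.957655 ≈ 0.111636.
With c = 0 and rr = 0.088, the excess reserve ratio is 0.111636 − 0 − 0.088 = 0.023636.

0.0236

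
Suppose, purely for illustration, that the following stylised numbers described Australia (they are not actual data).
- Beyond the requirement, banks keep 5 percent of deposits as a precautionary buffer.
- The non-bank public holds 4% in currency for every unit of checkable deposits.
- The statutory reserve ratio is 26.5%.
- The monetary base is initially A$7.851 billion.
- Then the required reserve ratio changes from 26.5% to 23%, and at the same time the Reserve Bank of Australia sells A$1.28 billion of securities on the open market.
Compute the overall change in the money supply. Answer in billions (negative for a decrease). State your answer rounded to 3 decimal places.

Before: m₁ = (1 + 0.04) / (0.265 + 0.05 + 0.04) ≈ 2.92958, MB₁ = 7.851, so M₁ = 2.92958 × 7.851 ≈ 23.0001 billion.
After: m₂ = (1 + 0.04) / (0.23 + 0.05 + 0.04) = 3.25, MB₂ = 7.851 − 1.28 = 6.571, so M₂ = 3.25 × 6.571 ≈ 21.3558 billion.
ΔM = M₂ − M₁ = 21.3558 − 23.0001 = -1.6443 billion.

-1.644 billion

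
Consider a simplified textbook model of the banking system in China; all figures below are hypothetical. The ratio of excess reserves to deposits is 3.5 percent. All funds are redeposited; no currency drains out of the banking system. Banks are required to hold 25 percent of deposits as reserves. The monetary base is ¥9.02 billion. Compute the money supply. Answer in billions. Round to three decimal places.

The money multiplier is m = 1 / (rr + e) = 1 / (0.25 + 0.035) ≈ 3.50877.
So M = m × MB = 3.50877 × 9.02 ≈ 31.6491 billion.

¥31.649 billion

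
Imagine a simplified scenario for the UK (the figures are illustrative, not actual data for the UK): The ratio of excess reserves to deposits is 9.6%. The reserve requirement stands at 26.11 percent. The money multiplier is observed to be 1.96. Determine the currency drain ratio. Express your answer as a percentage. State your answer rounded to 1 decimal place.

Using m = 1.96. From m = (1 + c)/(c + rr + e), rearranging gives 1 + c = m·(c + rr + e), so c·(1 − m) = m·(rr + e) − 1.
Hence c = [m·(rr + e) − 1]/(1 − m) = [1.96 × (0.2611 + 0.096) − 1] / (1 − 1.96) ≈ 0.312588.

31.3%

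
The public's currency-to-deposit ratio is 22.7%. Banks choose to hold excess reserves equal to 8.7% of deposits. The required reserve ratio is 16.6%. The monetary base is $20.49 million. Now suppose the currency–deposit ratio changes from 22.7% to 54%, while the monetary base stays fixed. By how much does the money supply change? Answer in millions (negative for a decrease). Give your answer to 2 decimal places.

-12.59 million

Initially m₁ = (1 + 0.227) / (0.166 + 0.087 + 0.227) = 2.55625, so M₁ = 2.55625 × 20.49 ≈ 52.3776 million.
After the change m₂ = (1 + 0.54) / (0.166 + 0.087 + 0.54) ≈ 1.94199, so M₂ = 1.94199 × 20.49 ≈ 39.7914 million.
ΔM = M₂ − M₁ = 39.7914 − 52.3776 = -12.5862 million.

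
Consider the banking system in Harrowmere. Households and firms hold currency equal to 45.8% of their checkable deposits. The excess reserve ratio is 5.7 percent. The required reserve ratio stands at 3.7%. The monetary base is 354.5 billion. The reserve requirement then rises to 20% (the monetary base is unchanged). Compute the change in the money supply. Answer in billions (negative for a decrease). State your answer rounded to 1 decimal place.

-213.5 billion

Initially m₁ = (1 + 0.458) / (0.037 + 0.057 + 0.458) ≈ 2.64130, so M₁ = 2.64130 × 354.5 ≈ 936.3409 billion.
After the change m₂ = (1 + 0.458) / (0.2 + 0.057 + 0.458) ≈ 2.03916, so M₂ = 2.03916 × 354.5 ≈ 722.8822 billion.
ΔM = M₂ − M₁ = 722.8822 − 936.3409 = -213.4587 billion.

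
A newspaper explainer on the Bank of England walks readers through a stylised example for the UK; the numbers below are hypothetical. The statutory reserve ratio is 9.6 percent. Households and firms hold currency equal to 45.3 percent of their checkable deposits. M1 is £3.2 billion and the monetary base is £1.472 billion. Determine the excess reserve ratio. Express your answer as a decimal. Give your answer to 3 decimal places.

Using m = M/MB = 3.2/1.472 ≈ 2.173913. Since m = (1 + c)/(c + rr + e), the denominator satisfies c + rr + e = (1 + c)/m = (1 + 0.453) / 2.173913 ≈ 0.668380.
With c = 0.453 and rr = 0.096, the excess reserve ratio is 0.668380 − 0.453 − 0.096 = 0.11938.

0.119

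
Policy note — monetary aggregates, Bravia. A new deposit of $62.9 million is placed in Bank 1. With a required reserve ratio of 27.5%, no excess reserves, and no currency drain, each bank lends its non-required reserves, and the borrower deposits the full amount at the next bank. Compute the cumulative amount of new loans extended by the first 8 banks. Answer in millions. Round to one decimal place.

$153.2 million

Bank i lends (1 − rr)^i of the original deposit: Bank 1 lends 62.9·0.7250 = 45.6025, Bank 2 lends 62.9·0.7250² ≈ 33.0618, and so on.
Summing a geometric series: total = 62.9·[0.7250·(1 − 0.7250^8) / (1 − 0.7250)] ≈ 153.1694 million.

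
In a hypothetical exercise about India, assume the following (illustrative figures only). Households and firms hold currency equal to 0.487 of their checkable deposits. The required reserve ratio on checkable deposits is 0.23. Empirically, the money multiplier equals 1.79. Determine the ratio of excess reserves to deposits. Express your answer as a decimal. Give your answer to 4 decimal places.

Using m = 1.79. Since m = (1 + c)/(c + rr + e), the denominator satisfies c + rr + e = (1 + c)/m = (1 + 0.487) / 1.79 ≈ 0.830726.
With c = 0.487 and rr = 0.23, the ratio of excess reserves to deposits is 0.830726 − 0.487 − 0.23 = 0.113726.

0.1137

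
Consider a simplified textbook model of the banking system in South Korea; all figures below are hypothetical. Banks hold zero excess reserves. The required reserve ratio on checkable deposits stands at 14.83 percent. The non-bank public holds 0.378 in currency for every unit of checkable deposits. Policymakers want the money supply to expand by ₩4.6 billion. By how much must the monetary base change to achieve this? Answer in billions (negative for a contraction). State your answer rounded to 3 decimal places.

The money multiplier is m = (1 + c) / (rr + c) = (1 + 0.378) / (0.1483 + 0.378) ≈ 2.61828.
ΔMB = ΔM / m = (+4.6) / 2.61828 ≈ 1.7569 billion.

₩1.757 billion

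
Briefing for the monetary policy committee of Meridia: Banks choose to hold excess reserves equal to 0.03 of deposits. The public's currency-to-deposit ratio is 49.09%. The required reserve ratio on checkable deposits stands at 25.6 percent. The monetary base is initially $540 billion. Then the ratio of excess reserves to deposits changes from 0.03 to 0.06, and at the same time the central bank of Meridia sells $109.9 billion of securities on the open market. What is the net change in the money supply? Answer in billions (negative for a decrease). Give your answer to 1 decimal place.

Before: m₁ = (1 + 0.4909) / (0.256 + 0.03 + 0.4909) ≈ 1.91904, MB₁ = 540, so M₁ = 1.91904 × 540 = 1036.2816 billion.
After: m₂ = (1 + 0.4909) / (0.256 + 0.06 + 0.4909) ≈ 1.84769, MB₂ = 540 − 109.9 = 430.1, so M₂ = 1.84769 × 430.1 ≈ 794.6915 billion.
ΔM = M₂ − M₁ = 794.6915 − 1036.2816 = -241.5901 billion.

-241.6 billion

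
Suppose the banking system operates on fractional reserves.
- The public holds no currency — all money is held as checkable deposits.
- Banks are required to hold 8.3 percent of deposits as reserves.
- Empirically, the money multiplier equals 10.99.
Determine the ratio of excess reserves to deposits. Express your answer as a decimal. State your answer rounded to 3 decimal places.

Using m = 10.99. Since m = (1 + c)/(c + rr + e), the denominator satisfies c + rr + e = (1 + c)/m = (1 + 0) / 10.99 ≈ 0.090992.
With c = 0 and rr = 0.083, the ratio of excess reserves to deposits is 0.090992 − 0 − 0.083 = 0.007992.

0.008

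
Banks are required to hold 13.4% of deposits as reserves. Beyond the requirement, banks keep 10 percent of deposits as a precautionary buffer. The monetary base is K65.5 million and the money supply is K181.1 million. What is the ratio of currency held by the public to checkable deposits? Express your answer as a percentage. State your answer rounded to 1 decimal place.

20.0%

Using m = M/MB = 181.1/65.5 ≈ 2.764885. From m = (1 + c)/(c + rr + e), rearranging gives 1 + c = m·(c + rr + e), so c·(1 − m) = m·(rr + e) − 1.
Hence c = [m·(rr + e) − 1]/(1 − m) = [2.764885 × (0.134 + 0.1) − 1] / (1 − 2.764885) ≈ 0.200023.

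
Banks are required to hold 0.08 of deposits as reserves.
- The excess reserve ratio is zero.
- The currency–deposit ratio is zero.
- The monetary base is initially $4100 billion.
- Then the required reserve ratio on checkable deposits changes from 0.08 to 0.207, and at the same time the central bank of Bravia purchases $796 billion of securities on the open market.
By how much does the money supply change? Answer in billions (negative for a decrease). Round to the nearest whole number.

Before: m₁ = 1 / (0.08) = 12.5, MB₁ = 4100, so M₁ = 12.5 × 4100 = 51250 billion.
After: m₂ = 1 / (0.207) ≈ 4.83092, MB₂ = 4100 + 796 = 4896, so M₂ = 4.83092 × 4896 ≈ 23652.1843 billion.
ΔM = M₂ − M₁ = 23652.1843 − 51250 = -27597.8157 billion.

-27598 billion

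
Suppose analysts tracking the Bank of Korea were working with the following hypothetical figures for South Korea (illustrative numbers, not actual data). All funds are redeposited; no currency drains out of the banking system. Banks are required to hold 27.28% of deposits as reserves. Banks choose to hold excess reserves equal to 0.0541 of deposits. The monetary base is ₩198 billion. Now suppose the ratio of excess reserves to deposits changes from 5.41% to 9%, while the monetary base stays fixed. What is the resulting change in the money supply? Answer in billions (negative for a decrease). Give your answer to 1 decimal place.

Initially m₁ = 1 / (0.2728 + 0.0541) ≈ 3.05904, so M₁ = 3.05904 × 198 ≈ 605.6899 billion.
After the change m₂ = 1 / (0.2728 + 0.09) ≈ 2.75634, so M₂ = 2.75634 × 198 ≈ 545.7553 billion.
ΔM = M₂ − M₁ = 545.7553 − 605.6899 = -59.9346 billion.

-59.9 billion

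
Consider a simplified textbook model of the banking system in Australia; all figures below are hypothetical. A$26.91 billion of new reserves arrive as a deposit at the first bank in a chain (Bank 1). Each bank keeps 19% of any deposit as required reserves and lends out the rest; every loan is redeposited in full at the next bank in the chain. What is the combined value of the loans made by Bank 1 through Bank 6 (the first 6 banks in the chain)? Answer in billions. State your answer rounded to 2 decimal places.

A$82.32 billion

Bank i lends (1 − rr)^i of the original deposit: Bank 1 lends 26.91·0.8100 = 21.7971, Bank 2 lends 26.91·0.8100² ≈ 17.6557, and so on.
Summing a geometric series: total = 26.91·[0.8100·(1 − 0.8100^6) / (1 − 0.8100)] ≈ 82.3208 billion.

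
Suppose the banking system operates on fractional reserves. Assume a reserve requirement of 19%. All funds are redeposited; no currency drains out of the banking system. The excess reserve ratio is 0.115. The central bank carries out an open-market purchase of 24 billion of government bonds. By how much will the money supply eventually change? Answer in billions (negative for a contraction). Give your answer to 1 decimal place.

The money multiplier is m = 1 / (rr + e) = 1 / (0.19 + 0.115) ≈ 3.2787.
The purchase adds 24 billion of base, so ΔM = m × ΔMB = 3.2787 × (+24) = 78.6888 billion.

78.7 billion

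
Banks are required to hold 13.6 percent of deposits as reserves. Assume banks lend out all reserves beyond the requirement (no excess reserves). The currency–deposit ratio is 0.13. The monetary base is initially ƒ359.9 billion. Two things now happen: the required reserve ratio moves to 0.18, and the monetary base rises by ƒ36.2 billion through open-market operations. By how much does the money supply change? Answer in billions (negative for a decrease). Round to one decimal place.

-85.1 billion

Before: m₁ = (1 + 0.13) / (0.136 + 0.13) ≈ 4.24812, MB₁ = 359.9, so M₁ = 4.24812 × 359.9 ≈ 1528.8984 billion.
After: m₂ = (1 + 0.13) / (0.18 + 0.13) ≈ 3.64516, MB₂ = 359.9 + 36.2 = 396.1, so M₂ = 3.64516 × 396.1 ≈ 1443.8479 billion.
ΔM = M₂ − M₁ = 1443.8479 − 1528.8984 = -85.0505 billion.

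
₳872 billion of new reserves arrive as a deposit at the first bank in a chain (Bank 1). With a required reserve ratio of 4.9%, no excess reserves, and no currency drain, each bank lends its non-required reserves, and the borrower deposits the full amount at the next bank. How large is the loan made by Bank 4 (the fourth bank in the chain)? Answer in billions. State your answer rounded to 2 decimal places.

Each bank lends a fraction (1 − rr) = 0.9510 of the deposit it receives, so Bank 4 receives 872·0.9510^3 and lends 872·0.9510^4 ≈ 713.2447 billion.

₳713.24 billion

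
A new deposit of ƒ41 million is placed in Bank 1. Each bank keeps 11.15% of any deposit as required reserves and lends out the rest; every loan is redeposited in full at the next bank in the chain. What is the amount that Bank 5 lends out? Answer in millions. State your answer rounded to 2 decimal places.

ƒ22.70 million

Each bank lends a fraction (1 − rr) = 0.8885 of the deposit it receives, so Bank 5 receives 41·0.8885^4 and lends 41·0.8885^5 ≈ 22.7024 million.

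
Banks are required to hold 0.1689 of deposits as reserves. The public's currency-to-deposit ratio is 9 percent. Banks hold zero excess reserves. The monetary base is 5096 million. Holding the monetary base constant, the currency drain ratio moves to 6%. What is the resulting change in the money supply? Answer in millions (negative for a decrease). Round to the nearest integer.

Initially m₁ = (1 + 0.09) / (0.1689 + 0.09) ≈ 4.21012, so M₁ = 4.21012 × 5096 ≈ 21454.7715 million.
After the change m₂ = (1 + 0.06) / (0.1689 + 0.06) ≈ 4.63084, so M₂ = 4.63084 × 5096 ≈ 23598.7606 million.
ΔM = M₂ − M₁ = 23598.7606 − 21454.7715 = 2143.9891 million.

2144 million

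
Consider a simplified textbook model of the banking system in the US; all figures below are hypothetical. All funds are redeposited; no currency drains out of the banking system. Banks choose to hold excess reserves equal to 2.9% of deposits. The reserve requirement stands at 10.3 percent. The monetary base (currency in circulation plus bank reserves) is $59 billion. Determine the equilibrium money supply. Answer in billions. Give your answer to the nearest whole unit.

$447 billion

The money multiplier is m = 1 / (rr + e) = 1 / (0.103 + 0.029) ≈ 7.5758.
So M = m × MB = 7.5758 × 59 = 446.9722 billion.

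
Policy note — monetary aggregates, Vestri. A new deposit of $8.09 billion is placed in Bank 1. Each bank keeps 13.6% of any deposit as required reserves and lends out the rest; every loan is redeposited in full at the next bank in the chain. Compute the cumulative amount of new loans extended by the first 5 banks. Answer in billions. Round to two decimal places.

$26.65 billion

Bank i lends (1 − rr)^i of the original deposit: Bank 1 lends 8.09·0.8640 ≈ 6.9898, Bank 2 lends 8.09·0.8640² ≈ 6.0392, and so on.
Summing a geometric series: total = 8.09·[0.8640·(1 − 0.8640^5) / (1 − 0.8640)] ≈ 26.6500 billion.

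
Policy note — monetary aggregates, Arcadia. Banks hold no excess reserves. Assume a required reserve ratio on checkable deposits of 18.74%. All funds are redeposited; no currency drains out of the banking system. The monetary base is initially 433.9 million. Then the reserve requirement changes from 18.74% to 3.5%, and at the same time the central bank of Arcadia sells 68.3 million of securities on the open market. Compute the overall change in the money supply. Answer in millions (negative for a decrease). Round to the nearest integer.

Before: m₁ = 1 / (0.1874) ≈ 5.3362, MB₁ = 433.9, so M₁ = 5.3362 × 433.9 ≈ 2315.3772 million.
After: m₂ = 1 / (0.035) ≈ 28.5714, MB₂ = 433.9 − 68.3 = 365.6, so M₂ = 28.5714 × 365.6 ≈ 10445.7038 million.
ΔM = M₂ − M₁ = 10445.7038 − 2315.3772 = 8130.3266 million.

8130 million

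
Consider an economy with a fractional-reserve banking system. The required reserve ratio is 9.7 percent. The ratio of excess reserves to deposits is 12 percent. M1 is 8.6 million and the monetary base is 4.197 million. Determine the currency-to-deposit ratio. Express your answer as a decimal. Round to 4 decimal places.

Using m = M/MB = 8.6/4.197 ≈ 2.049083. From m = (1 + c)/(c + rr + e), rearranging gives 1 + c = m·(c + rr + e), so c·(1 − m) = m·(rr + e) − 1.
Hence c = [m·(rr + e) − 1]/(1 − m) = [2.049083 × (0.097 + 0.12) − 1] / (1 − 2.049083) ≈ 0.529366.

0.5294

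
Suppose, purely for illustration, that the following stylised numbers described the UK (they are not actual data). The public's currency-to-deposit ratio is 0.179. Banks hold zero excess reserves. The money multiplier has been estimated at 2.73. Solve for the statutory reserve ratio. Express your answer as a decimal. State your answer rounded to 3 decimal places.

Using m = 2.73. Since m = (1 + c)/(c + rr + e), the denominator satisfies c + rr + e = (1 + c)/m = (1 + 0.179) / 2.73 ≈ 0.431868.
With c = 0.179 and e = 0, the statutory reserve ratio is 0.431868 − 0.179 − 0 = 0.252868.

0.253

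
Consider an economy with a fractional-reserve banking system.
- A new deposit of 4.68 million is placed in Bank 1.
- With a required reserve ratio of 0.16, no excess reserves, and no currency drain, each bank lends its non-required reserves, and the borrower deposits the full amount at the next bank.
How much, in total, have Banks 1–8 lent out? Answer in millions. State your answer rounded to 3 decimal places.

Bank i lends (1 − rr)^i of the original deposit: Bank 1 lends 4.68·0.8400 = 3.9312, Bank 2 lends 4.68·0.8400² ≈ 3.3022, and so on.
Summing a geometric series: total = 4.68·[0.8400·(1 − 0.8400^8) / (1 − 0.8400)] ≈ 18.4797 million.

18.480 million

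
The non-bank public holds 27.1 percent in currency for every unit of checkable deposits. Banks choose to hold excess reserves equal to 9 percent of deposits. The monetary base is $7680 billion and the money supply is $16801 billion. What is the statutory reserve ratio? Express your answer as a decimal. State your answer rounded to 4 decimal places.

Using m = M/MB = 16801/7680 ≈ 2.187630. Since m = (1 + c)/(c + rr + e), the denominator satisfies c + rr + e = (1 + c)/m = (1 + 0.271) / 2.187630 ≈ 0.580994.
With c = 0.271 and e = 0.09, the statutory reserve ratio is 0.580994 − 0.271 − 0.09 = 0.219994.

0.2200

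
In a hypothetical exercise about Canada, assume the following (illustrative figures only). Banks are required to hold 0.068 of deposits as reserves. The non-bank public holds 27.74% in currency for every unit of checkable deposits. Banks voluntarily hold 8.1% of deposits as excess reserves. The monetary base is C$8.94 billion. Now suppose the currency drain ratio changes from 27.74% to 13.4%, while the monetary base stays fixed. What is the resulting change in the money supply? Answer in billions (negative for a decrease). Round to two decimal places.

Initially m₁ = (1 + 0.2774) / (0.068 + 0.081 + 0.2774) ≈ 2.9958, so M₁ = 2.9958 × 8.94 ≈ 26.7825 billion.
After the change m₂ = (1 + 0.134) / (0.068 + 0.081 + 0.134) ≈ 4.0071, so M₂ = 4.0071 × 8.94 ≈ 35.8235 billion.
ΔM = M₂ − M₁ = 35.8235 − 26.7825 = 9.041 billion.

C$9.04 billion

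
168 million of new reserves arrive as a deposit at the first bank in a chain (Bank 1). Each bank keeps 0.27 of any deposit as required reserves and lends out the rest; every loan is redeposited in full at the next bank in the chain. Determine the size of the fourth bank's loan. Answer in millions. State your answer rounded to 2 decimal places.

Each bank lends a fraction (1 − rr) = 0.7300 of the deposit it receives, so Bank 4 receives 168·0.7300^3 and lends 168·0.7300^4 ≈ 47.7090 million.

47.71 million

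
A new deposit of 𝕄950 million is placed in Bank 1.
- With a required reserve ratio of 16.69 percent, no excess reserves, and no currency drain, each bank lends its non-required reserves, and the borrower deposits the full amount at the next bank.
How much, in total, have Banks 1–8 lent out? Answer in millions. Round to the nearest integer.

𝕄3642 million

Bank i lends (1 − rr)^i of the original deposit: Bank 1 lends 950·0.8331 = 791.4450, Bank 2 lends 950·0.8331² ≈ 659.3528, and so on.
Summing a geometric series: total = 950·[0.8331·(1 − 0.8331^8) / (1 − 0.8331)] ≈ 3641.6542 million.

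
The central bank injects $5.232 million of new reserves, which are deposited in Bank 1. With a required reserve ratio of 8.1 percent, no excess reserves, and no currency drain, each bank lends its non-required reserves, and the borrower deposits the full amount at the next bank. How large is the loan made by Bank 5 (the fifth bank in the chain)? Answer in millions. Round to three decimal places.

$3.430 million

Each bank lends a fraction (1 − rr) = 0.9190 of the deposit it receives, so Bank 5 receives 5.232·0.9190^4 and lends 5.232·0.9190^5 ≈ 3.4296 million.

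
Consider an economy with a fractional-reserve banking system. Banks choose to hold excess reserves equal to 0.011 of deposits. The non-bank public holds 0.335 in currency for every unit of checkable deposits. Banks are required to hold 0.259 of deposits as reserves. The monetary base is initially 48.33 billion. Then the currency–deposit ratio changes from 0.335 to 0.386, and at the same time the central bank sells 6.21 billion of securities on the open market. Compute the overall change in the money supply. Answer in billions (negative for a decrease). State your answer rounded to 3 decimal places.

Before: m₁ = (1 + 0.335) / (0.259 + 0.011 + 0.335) ≈ 2.206612, MB₁ = 48.33, so M₁ = 2.206612 × 48.33 ≈ 106.6456 billion.
After: m₂ = (1 + 0.386) / (0.259 + 0.011 + 0.386) ≈ 2.112805, MB₂ = 48.33 − 6.21 = 42.12, so M₂ = 2.112805 × 42.12 ≈ 88.9913 billion.
ΔM = M₂ − M₁ = 88.9913 − 106.6456 = -17.6543 billion.

-17.654 billion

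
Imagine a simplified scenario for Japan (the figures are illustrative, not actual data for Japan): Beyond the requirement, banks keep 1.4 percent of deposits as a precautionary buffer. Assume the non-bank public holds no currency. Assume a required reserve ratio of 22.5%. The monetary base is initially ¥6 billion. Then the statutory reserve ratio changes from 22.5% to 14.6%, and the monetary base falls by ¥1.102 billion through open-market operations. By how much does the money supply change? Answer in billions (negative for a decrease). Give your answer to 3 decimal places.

¥5.508 billion

Before: m₁ = 1 / (0.225 + 0.014) ≈ 4.18410, MB₁ = 6, so M₁ = 4.18410 × 6 = 25.1046 billion.
After: m₂ = 1 / (0.146 + 0.014) = 6.25, MB₂ = 6 − 1.102 = 4.898, so M₂ = 6.25 × 4.898 = 30.6125 billion.
ΔM = M₂ − M₁ = 30.6125 − 25.1046 = 5.5079 billion.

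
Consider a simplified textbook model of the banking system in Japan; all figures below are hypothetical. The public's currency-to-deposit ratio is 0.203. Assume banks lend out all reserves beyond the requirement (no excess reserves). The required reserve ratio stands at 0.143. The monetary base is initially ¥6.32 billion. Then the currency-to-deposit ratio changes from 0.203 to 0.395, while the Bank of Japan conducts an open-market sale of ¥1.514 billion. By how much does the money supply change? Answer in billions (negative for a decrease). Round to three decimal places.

Before: m₁ = (1 + 0.203) / (0.143 + 0.203) ≈ 3.47688, MB₁ = 6.32, so M₁ = 3.47688 × 6.32 ≈ 21.9739 billion.
After: m₂ = (1 + 0.395) / (0.143 + 0.395) ≈ 2.59294, MB₂ = 6.32 − 1.514 = 4.806, so M₂ = 2.59294 × 4.806 ≈ 12.4617 billion.
ΔM = M₂ − M₁ = 12.4617 − 21.9739 = -9.5122 billion.

-9.512 billion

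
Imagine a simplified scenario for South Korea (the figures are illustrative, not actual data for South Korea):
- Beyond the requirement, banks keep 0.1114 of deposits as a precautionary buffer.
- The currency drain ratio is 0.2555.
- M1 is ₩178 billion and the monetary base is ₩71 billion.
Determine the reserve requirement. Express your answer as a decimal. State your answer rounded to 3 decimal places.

Using m = M/MB = 178/71 ≈ 2.507042. Since m = (1 + c)/(c + rr + e), the denominator satisfies c + rr + e = (1 + c)/m = (1 + 0.2555) / 2.507042 ≈ 0.500789.
With c = 0.2555 and e = 0.1114, the reserve requirement is 0.500789 − 0.2555 − 0.1114 = 0.133889.

0.134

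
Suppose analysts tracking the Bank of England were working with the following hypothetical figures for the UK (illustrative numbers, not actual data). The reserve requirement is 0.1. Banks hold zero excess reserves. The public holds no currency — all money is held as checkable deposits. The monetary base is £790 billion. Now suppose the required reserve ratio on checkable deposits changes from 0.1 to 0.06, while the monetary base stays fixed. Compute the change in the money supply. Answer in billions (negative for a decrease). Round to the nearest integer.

Initially m₁ = 1 / (0.1) = 10, so M₁ = 10 × 790 = 7900 billion.
After the change m₂ = 1 / (0.06) ≈ 16.6667, so M₂ = 16.6667 × 790 = 13166.693 billion.
ΔM = M₂ − M₁ = 13166.693 − 7900 = 5266.693 billion.

£5267 billion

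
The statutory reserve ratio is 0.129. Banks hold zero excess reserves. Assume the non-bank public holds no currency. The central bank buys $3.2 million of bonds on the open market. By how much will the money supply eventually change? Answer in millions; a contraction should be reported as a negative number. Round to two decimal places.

$24.81 million

The simple money multiplier is m = 1/rr = 1/0.129 ≈ 7.7519.
An open-market purchase increases the monetary base by 3.2 million, so ΔM = m × ΔMB = 7.7519 × 3.2 ≈ 24.8061 million.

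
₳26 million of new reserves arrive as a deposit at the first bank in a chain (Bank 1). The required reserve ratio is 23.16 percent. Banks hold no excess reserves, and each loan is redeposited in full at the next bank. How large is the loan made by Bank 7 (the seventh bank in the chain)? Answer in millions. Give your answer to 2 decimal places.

Each bank lends a fraction (1 − rr) = 0.7684 of the deposit it receives, so Bank 7 receives 26·0.7684^6 and lends 26·0.7684^7 ≈ 4.1123 million.

₳4.11 million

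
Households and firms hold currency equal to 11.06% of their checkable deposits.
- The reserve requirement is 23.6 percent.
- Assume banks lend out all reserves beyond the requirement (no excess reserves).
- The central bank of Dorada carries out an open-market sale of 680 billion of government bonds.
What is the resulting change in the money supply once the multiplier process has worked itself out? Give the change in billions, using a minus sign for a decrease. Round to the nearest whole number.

The money multiplier is m = (1 + c) / (rr + c) = (1 + 0.1106) / (0.236 + 0.1106) ≈ 3.2043.
The sale removes 680 billion of base, so ΔM = m × ΔMB = 3.2043 × (−680) = -2178.924 billion.

-2179 billion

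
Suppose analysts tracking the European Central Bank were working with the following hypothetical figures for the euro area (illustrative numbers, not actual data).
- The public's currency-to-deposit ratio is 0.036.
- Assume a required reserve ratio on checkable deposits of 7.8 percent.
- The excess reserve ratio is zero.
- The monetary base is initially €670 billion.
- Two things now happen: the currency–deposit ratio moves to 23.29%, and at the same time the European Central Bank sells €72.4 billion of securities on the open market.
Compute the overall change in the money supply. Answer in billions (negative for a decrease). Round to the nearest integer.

Before: m₁ = (1 + 0.036) / (0.078 + 0.036) ≈ 9.0877, MB₁ = 670, so M₁ = 9.0877 × 670 = 6088.759 billion.
After: m₂ = (1 + 0.2329) / (0.078 + 0.2329) ≈ 3.9656, MB₂ = 670 − 72.4 = 597.6, so M₂ = 3.9656 × 597.6 ≈ 2369.8426 billion.
ΔM = M₂ − M₁ = 2369.8426 − 6088.759 = -3718.9164 billion.

-3719 billion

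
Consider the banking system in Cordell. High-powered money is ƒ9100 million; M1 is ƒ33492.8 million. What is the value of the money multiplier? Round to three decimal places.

The money multiplier is m = M / MB = 33492.8 / 9100 ≈ 3.68053.

3.681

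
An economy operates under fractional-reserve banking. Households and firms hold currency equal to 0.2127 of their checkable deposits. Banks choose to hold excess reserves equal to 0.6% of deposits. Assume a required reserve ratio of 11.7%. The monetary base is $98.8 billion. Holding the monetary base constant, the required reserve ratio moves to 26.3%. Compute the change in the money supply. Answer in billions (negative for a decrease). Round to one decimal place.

Initially m₁ = (1 + 0.2127) / (0.117 + 0.006 + 0.2127) ≈ 3.6125, so M₁ = 3.6125 × 98.8 = 356.915 billion.
After the change m₂ = (1 + 0.2127) / (0.263 + 0.006 + 0.2127) ≈ 2.5175, so M₂ = 2.5175 × 98.8 = 248.729 billion.
ΔM = M₂ − M₁ = 248.729 − 356.915 = -108.186 billion.

-108.2 billion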